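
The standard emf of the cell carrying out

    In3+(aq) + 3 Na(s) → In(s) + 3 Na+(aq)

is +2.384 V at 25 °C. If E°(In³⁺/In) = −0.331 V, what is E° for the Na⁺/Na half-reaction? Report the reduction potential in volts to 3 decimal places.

In the reaction as written the In³⁺/In couple is reduced (cathode) and Na⁺/Na is oxidized (anode), so E°cell = E°(In³⁺/In) − E°(Na⁺/Na).
E°(Na⁺/Na) = E°(cathode) − E°cell = −0.331 − (+2.384) = −2.715 V.

−2.715 V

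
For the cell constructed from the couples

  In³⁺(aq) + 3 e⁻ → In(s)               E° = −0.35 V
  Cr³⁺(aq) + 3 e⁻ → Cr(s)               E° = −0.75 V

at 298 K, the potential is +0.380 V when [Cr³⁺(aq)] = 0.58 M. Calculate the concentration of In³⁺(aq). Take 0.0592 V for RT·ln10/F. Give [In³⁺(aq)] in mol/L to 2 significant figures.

0.056 M

The In³⁺/In couple has the larger reduction potential, so it is the cathode: E°cell = −0.35 − (−0.75) = +0.40 V and n = 3.
Since E = E° − (0.0592/n)·log Q, log Q = n(E° − E)/0.0592 = 1.014.
Balancing electrons gives In³⁺(aq) + Cr(s) → In(s) + Cr³⁺(aq); thus Q = [Cr³⁺(aq)] / [In³⁺(aq)].
Substituting the known concentrations and solving, log [In³⁺(aq)] = −1.251 and [In³⁺(aq)] = 0.056 M.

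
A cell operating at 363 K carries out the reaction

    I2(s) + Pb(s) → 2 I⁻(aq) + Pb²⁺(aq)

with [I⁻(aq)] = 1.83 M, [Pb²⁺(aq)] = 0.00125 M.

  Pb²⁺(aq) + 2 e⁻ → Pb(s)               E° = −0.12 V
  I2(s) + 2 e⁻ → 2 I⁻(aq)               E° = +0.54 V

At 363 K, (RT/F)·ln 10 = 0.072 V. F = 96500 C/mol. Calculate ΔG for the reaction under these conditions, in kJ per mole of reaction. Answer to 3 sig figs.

−144 kJ/mol

With I₂/I⁻ reduced at the cathode, E°cell = +0.54 − (−0.12) = +0.66 V and n = 2.
Here Q = [I⁻(aq)]^2·[Pb²⁺(aq)] = 0.00419 (log Q = −2.378), giving E = +0.66 − (0.072/2)·(−2.378) = +0.7456 V.
Then ΔG = −nFE = −2 × 96500 × +0.7456 J/mol = −144 kJ/mol.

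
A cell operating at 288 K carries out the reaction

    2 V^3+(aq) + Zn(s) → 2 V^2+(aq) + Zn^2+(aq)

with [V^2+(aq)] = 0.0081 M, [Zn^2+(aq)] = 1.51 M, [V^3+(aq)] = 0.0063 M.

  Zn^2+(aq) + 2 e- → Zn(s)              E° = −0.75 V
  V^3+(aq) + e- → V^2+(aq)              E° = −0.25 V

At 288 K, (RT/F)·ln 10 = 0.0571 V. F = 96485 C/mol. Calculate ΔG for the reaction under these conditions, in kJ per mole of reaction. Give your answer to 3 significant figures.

The standard cell potential is −0.25 − (−0.75) = +0.50 V, with n = 2 electrons in the balanced equation.
The reaction quotient is ([V^2+(aq)]^2·[Zn^2+(aq)]) / [V^3+(aq)]^2 = 2.5; by Nernst, E = +0.50 − (0.0571/2)(0.397) = +0.4887 V.
Then ΔG = −nFE = −2 × 96485 × +0.4887 J/mol = −94.3 kJ/mol.

−94.3 kJ/mol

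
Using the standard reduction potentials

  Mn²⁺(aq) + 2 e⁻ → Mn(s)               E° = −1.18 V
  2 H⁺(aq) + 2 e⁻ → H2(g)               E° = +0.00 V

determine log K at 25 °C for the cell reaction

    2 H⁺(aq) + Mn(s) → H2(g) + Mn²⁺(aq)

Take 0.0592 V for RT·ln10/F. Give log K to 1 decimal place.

The 2H⁺/H₂ couple is reduced (cathode); E°cell = +0.00 − (−1.18) = +1.18 V with n = 2.
At equilibrium E = 0, so log K = nE°cell / 0.0592 = (2)(+1.18) / 0.0592 = 39.9.

log K = 39.9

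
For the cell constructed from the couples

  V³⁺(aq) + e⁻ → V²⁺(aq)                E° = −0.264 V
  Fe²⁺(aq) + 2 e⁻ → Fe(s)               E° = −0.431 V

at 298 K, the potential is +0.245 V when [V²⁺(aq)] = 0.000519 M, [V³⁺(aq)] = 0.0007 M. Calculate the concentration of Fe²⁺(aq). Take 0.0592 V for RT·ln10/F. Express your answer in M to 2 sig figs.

0.0042 M

V³⁺/V²⁺ is the cathode (higher E°); E°cell = −0.264 − (−0.431) = +0.167 V with n = 2.
Since E = E° − (0.0592/n)·log Q, log Q = n(E° − E)/0.0592 = −2.635.
For 2 V³⁺(aq) + Fe(s) → 2 V²⁺(aq) + Fe²⁺(aq), the reaction quotient is Q = ([V²⁺(aq)]^2·[Fe²⁺(aq)]) / [V³⁺(aq)]^2.
Isolating [Fe²⁺(aq)] in Q = 10^{−2.635} yields log [Fe²⁺(aq)] = −2.375, i.e. 0.0042 M.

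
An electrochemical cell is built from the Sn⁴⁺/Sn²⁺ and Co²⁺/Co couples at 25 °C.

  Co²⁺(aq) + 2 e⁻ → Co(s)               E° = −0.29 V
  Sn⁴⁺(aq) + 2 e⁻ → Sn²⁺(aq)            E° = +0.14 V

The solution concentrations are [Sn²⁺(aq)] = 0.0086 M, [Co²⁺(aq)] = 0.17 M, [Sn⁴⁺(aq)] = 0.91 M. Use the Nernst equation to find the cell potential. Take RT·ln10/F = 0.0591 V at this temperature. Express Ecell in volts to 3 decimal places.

+0.513 V

The Sn⁴⁺/Sn²⁺ couple has the more positive E°, so it is the cathode; Co²⁺/Co is the anode.
E°cell = E°cat − E°an = +0.14 − (−0.29) = +0.43 V; n = 2.
Balancing gives Sn⁴⁺(aq) + Co(s) → Sn²⁺(aq) + Co²⁺(aq); hence Q = ([Sn²⁺(aq)]·[Co²⁺(aq)]) / [Sn⁴⁺(aq)] = 0.00161 (log Q = −2.794).
E = E° − (0.0591/n)·log Q = +0.43 − (0.0591/2)(−2.794) = +0.513 V.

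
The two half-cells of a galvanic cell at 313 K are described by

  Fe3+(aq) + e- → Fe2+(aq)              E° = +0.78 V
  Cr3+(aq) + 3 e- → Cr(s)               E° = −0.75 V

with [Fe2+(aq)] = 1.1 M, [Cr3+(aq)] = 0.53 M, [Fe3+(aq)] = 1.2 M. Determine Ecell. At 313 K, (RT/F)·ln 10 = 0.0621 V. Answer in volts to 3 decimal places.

+1.538 V

Since E°(Fe³⁺/Fe²⁺) > E°(Cr³⁺/Cr), Fe³⁺/Fe²⁺ serves as the cathode.
The standard potential is +0.78 − (−0.75) = +1.53 V and the balanced reaction transfers n = 3 electrons.
For the overall reaction 3 Fe3+(aq) + Cr(s) → 3 Fe2+(aq) + Cr3+(aq), Q = ([Fe2+(aq)]^3·[Cr3+(aq)]) / [Fe3+(aq)]^3 = 0.408, giving log Q = −0.389.
Applying E = E° − (RT ln10/nF)·log Q gives +1.53 − (0.0621/3)(−0.389) = +1.538 V.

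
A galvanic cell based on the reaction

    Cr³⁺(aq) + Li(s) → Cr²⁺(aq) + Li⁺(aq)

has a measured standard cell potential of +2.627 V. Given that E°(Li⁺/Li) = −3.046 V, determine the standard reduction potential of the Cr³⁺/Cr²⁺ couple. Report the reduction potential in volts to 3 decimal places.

−0.419 V

In the reaction as written the Cr³⁺/Cr²⁺ couple is reduced (cathode) and Li⁺/Li is oxidized (anode), so E°cell = E°(Cr³⁺/Cr²⁺) − E°(Li⁺/Li).
E°(Cr³⁺/Cr²⁺) = E°cell + E°(anode) = +2.627 + (−3.046) = −0.419 V.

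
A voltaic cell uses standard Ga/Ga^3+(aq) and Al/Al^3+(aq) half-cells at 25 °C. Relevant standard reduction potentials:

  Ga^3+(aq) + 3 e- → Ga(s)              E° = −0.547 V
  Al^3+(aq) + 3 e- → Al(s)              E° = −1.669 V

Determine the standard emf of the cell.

Of the two couples in this cell, the one with the more positive reduction potential is reduced at the cathode: here that is Ga³⁺/Ga (−0.547 V); Al³⁺/Al (−1.669 V) is the anode.
E°cell = E°(cathode) − E°(anode) = −0.547 − (−1.669) = +1.122 V.

+1.122 V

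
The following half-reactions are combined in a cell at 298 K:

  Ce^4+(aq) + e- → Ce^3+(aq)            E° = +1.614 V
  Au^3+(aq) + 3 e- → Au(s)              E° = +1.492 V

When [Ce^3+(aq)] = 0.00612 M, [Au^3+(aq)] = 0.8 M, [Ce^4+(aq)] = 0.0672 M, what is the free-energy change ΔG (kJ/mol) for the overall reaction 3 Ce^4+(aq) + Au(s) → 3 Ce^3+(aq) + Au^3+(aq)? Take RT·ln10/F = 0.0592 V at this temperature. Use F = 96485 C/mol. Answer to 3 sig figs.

With Ce⁴⁺/Ce³⁺ reduced at the cathode, E°cell = +1.614 − (+1.492) = +0.122 V and n = 3.
Here Q = ([Ce^3+(aq)]^3·[Au^3+(aq)]) / [Ce^4+(aq)]^3 = 0.000604 (log Q = −3.219), giving E = +0.122 − (0.0592/3)·(−3.219) = +0.1855 V.
Then ΔG = −nFE = −3 × 96485 × +0.1855 J/mol = −53.7 kJ/mol.

−53.7 kJ/mol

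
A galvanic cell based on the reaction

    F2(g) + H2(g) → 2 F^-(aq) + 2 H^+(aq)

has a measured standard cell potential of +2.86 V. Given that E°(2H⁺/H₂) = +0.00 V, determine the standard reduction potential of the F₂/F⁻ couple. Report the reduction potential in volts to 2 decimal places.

In the reaction as written the F₂/F⁻ couple is reduced (cathode) and 2H⁺/H₂ is oxidized (anode), so E°cell = E°(F₂/F⁻) − E°(2H⁺/H₂).
E°(F₂/F⁻) = E°cell + E°(anode) = +2.86 + (+0.00) = +2.86 V.

+2.86 V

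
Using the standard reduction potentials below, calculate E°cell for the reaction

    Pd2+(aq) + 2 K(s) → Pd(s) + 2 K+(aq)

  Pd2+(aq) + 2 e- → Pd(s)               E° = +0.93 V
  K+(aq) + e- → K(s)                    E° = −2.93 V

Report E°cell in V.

+3.86 V

Pd2+(aq) gains electrons, so the Pd²⁺/Pd couple is the cathode; the K⁺/K couple is the anode.
E°cell = E°(cathode) − E°(anode) = +0.93 − (−2.93) = +3.86 V.
The positive value indicates the reaction is spontaneous as written.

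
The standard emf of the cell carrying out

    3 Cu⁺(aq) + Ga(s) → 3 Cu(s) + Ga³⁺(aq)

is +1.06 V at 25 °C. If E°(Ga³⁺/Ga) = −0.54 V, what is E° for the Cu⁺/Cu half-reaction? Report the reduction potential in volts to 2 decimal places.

In the reaction as written the Cu⁺/Cu couple is reduced (cathode) and Ga³⁺/Ga is oxidized (anode), so E°cell = E°(Cu⁺/Cu) − E°(Ga³⁺/Ga).
E°(Cu⁺/Cu) = E°cell + E°(anode) = +1.06 + (−0.54) = +0.52 V.

+0.52 V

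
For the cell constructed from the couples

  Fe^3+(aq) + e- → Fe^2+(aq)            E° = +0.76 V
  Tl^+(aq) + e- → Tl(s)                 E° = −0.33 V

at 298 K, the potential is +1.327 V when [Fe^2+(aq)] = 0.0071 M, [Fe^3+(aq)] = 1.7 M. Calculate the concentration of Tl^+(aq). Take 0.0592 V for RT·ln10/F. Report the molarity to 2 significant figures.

With Fe³⁺/Fe²⁺ at the cathode and Tl⁺/Tl at the anode, E°cell = +0.76 − (−0.33) = +1.09 V (n = 1).
Since E = E° − (0.0592/n)·log Q, log Q = n(E° − E)/0.0592 = −4.003.
For Fe^3+(aq) + Tl(s) → Fe^2+(aq) + Tl^+(aq), the reaction quotient is Q = ([Fe^2+(aq)]·[Tl^+(aq)]) / [Fe^3+(aq)].
Substituting the known concentrations and solving, log [Tl^+(aq)] = −1.624 and [Tl^+(aq)] = 0.024 M.

0.024 M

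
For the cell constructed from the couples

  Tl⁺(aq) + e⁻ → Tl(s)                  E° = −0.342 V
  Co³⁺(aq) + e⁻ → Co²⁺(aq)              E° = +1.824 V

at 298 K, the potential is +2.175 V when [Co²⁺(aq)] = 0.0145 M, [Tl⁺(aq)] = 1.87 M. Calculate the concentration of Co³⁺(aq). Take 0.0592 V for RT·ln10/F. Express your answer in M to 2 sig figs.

Co³⁺/Co²⁺ is the cathode (higher E°); E°cell = +1.824 − (−0.342) = +2.166 V with n = 1.
From the Nernst equation, log Q = n(E° − E)/0.0592 = 1·(+2.166 − (+2.175))/0.0592 = −0.152.
The balanced reaction is Co³⁺(aq) + Tl(s) → Co²⁺(aq) + Tl⁺(aq), so Q = ([Co²⁺(aq)]·[Tl⁺(aq)]) / [Co³⁺(aq)].
Solving for the unknown gives log [Co³⁺(aq)] = −1.415, so [Co³⁺(aq)] ≈ 0.038 M.

0.038 M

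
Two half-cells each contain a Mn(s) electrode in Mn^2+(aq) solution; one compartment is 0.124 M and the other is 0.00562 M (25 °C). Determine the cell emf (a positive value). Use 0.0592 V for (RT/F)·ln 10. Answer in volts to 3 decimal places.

0.040 V

For a concentration cell E°cell = 0, since both electrodes use the same couple.
The compartment with the higher Mn^2+(aq) concentration (0.124 M) acts as the cathode; ions are reduced there and produced at the dilute (0.00562 M) anode.
With n = 2, Ecell = −(0.0592/2)·log([dilute]/[conc]) = −(0.0592/2)·log(0.00562/0.124) = +0.040 V.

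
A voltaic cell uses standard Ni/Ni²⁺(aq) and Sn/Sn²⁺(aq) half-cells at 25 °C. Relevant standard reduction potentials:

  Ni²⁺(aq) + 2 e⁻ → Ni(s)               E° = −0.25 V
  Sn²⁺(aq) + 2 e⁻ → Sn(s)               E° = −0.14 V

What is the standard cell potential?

The Sn²⁺/Sn couple has the higher E°, so Sn ion is reduced (cathode) and Ni is oxidized (anode).
E°cell = E°(cathode) − E°(anode) = −0.14 − (−0.25) = +0.11 V.

+0.11 V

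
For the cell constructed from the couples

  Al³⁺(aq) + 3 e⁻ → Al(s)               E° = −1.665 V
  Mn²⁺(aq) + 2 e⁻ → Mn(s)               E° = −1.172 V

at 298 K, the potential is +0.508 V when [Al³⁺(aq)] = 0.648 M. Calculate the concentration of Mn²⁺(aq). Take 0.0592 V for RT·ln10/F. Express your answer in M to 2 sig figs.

Mn²⁺/Mn is the cathode (higher E°); E°cell = −1.172 − (−1.665) = +0.493 V with n = 6.
Since E = E° − (0.0592/n)·log Q, log Q = n(E° − E)/0.0592 = −1.520.
Balancing electrons gives 3 Mn²⁺(aq) + 2 Al(s) → 3 Mn(s) + 2 Al³⁺(aq); thus Q = [Al³⁺(aq)]^2 / [Mn²⁺(aq)]^3.
Solving for the unknown gives log [Mn²⁺(aq)] = 0.381, so [Mn²⁺(aq)] ≈ 2.4 M.

2.4 M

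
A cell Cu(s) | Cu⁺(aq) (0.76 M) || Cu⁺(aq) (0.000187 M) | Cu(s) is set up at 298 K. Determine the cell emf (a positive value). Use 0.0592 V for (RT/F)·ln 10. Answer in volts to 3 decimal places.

For a concentration cell E°cell = 0, since both electrodes use the same couple.
The compartment with the higher Cu⁺(aq) concentration (0.76 M) acts as the cathode; ions are reduced there and produced at the dilute (0.000187 M) anode.
With n = 1, Ecell = −(0.0592/1)·log([dilute]/[conc]) = −(0.0592/1)·log(0.000187/0.76) = +0.214 V.

0.214 V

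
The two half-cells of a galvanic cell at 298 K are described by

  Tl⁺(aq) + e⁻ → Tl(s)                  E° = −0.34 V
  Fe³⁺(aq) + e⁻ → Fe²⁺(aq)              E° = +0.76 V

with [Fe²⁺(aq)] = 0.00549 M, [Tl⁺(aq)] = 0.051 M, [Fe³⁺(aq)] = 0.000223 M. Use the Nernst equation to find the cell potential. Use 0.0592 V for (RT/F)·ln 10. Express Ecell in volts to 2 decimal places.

+1.09 V

Fe³⁺/Fe²⁺ is reduced (cathode, E° = +0.76 V) and Tl⁺/Tl is oxidized (anode).
E°cell = +0.76 − (−0.34) = +1.10 V, with n = 1 electron transferred.
Balancing gives Fe³⁺(aq) + Tl(s) → Fe²⁺(aq) + Tl⁺(aq); hence Q = ([Fe²⁺(aq)]·[Tl⁺(aq)]) / [Fe³⁺(aq)] = 1.26 (log Q = 0.099).
Applying E = E° − (RT ln10/nF)·log Q gives +1.10 − (0.0592/1)(0.099) = +1.09 V.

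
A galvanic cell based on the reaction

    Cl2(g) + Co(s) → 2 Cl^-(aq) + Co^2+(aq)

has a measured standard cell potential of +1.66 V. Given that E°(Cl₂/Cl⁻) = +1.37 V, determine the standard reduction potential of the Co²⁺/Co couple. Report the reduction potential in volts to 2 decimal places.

−0.29 V

In the reaction as written the Cl₂/Cl⁻ couple is reduced (cathode) and Co²⁺/Co is oxidized (anode), so E°cell = E°(Cl₂/Cl⁻) − E°(Co²⁺/Co).
E°(Co²⁺/Co) = E°(cathode) − E°cell = +1.37 − (+1.66) = −0.29 V.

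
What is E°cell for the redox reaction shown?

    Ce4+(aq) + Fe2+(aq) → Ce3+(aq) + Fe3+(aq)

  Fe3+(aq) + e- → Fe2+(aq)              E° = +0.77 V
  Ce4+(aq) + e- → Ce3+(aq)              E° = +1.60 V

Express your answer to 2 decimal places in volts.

+0.83 V

In the reaction as written, Ce4+(aq) is reduced (cathode) and Fe3+(aq) is produced by oxidation at the anode.
E°cell = E°(cathode) − E°(anode) = +1.60 − (+0.77) = +0.83 V.
The positive value indicates the reaction is spontaneous as written.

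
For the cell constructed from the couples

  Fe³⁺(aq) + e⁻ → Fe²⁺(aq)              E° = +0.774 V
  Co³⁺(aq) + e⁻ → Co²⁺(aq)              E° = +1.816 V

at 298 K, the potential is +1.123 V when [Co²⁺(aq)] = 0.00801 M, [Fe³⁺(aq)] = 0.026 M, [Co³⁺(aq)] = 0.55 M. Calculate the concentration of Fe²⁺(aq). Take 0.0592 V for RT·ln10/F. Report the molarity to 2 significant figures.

0.0088 M

With Co³⁺/Co²⁺ at the cathode and Fe³⁺/Fe²⁺ at the anode, E°cell = +1.816 − (+0.774) = +1.042 V (n = 1).
From the Nernst equation, log Q = n(E° − E)/0.0592 = 1·(+1.042 − (+1.123))/0.0592 = −1.368.
The balanced reaction is Co³⁺(aq) + Fe²⁺(aq) → Co²⁺(aq) + Fe³⁺(aq), so Q = ([Co²⁺(aq)]·[Fe³⁺(aq)]) / ([Co³⁺(aq)]·[Fe²⁺(aq)]).
Isolating [Fe²⁺(aq)] in Q = 10^{−1.368} yields log [Fe²⁺(aq)] = −2.054, i.e. 0.0088 M.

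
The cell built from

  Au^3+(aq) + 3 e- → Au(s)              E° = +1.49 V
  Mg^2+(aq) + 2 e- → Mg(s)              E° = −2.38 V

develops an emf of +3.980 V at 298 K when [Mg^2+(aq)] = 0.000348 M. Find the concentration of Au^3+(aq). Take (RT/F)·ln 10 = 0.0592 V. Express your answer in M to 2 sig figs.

The Au³⁺/Au couple has the larger reduction potential, so it is the cathode: E°cell = +1.49 − (−2.38) = +3.87 V and n = 6.
Since E = E° − (0.0592/n)·log Q, log Q = n(E° − E)/0.0592 = −11.149.
Balancing electrons gives 2 Au^3+(aq) + 3 Mg(s) → 2 Au(s) + 3 Mg^2+(aq); thus Q = [Mg^2+(aq)]^3 / [Au^3+(aq)]^2.
Solving for the unknown gives log [Au^3+(aq)] = 0.387, so [Au^3+(aq)] ≈ 2.4 M.

2.4 M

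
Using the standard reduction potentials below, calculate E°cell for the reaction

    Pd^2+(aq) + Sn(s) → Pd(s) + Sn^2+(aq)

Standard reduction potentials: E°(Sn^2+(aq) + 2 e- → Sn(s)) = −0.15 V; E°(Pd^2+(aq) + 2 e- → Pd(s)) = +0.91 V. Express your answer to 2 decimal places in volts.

+1.06 V

In the reaction as written, Pd^2+(aq) is reduced (cathode) and Sn^2+(aq) is produced by oxidation at the anode.
E°cell = E°(cathode) − E°(anode) = +0.91 − (−0.15) = +1.06 V.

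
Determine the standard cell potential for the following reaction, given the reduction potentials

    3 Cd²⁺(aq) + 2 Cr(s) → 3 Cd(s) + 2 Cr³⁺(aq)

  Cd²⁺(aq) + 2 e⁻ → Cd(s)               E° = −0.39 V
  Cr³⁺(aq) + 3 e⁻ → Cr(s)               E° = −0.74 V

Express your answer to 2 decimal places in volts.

Cd²⁺(aq) gains electrons, so the Cd²⁺/Cd couple is the cathode; the Cr³⁺/Cr couple is the anode.
E°cell = E°(cathode) − E°(anode) = −0.39 − (−0.74) = +0.35 V.
The positive value indicates the reaction is spontaneous as written.

+0.35 V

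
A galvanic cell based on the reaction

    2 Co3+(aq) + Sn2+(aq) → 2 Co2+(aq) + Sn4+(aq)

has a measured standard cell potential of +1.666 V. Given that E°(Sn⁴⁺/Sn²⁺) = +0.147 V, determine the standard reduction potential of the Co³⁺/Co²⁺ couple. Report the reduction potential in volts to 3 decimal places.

In the reaction as written the Co³⁺/Co²⁺ couple is reduced (cathode) and Sn⁴⁺/Sn²⁺ is oxidized (anode), so E°cell = E°(Co³⁺/Co²⁺) − E°(Sn⁴⁺/Sn²⁺).
E°(Co³⁺/Co²⁺) = E°cell + E°(anode) = +1.666 + (+0.147) = +1.813 V.

+1.813 V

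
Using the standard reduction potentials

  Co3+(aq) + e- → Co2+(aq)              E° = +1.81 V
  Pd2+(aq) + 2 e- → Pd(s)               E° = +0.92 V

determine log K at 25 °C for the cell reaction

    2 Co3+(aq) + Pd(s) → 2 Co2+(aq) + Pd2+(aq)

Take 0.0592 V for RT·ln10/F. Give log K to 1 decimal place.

The Co³⁺/Co²⁺ couple is reduced (cathode); E°cell = +1.81 − (+0.92) = +0.89 V with n = 2.
At equilibrium E = 0, so log K = nE°cell / 0.0592 = (2)(+0.89) / 0.0592 = 30.1.

log K = 30.1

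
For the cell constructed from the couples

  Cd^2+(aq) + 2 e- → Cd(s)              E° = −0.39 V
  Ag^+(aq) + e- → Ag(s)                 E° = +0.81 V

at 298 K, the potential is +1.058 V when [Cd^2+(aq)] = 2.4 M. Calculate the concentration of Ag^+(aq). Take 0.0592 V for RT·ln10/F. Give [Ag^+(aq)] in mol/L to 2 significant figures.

Ag⁺/Ag is the cathode (higher E°); E°cell = +0.81 − (−0.39) = +1.20 V with n = 2.
Rearranging E = E° − (0.0592/n)·log Q gives log Q = 2(+1.20 − (+1.058))/0.0592 = 4.797.
For 2 Ag^+(aq) + Cd(s) → 2 Ag(s) + Cd^2+(aq), the reaction quotient is Q = [Cd^2+(aq)] / [Ag^+(aq)]^2.
Substituting the known concentrations and solving, log [Ag^+(aq)] = −2.208 and [Ag^+(aq)] = 0.0062 M.

0.0062 M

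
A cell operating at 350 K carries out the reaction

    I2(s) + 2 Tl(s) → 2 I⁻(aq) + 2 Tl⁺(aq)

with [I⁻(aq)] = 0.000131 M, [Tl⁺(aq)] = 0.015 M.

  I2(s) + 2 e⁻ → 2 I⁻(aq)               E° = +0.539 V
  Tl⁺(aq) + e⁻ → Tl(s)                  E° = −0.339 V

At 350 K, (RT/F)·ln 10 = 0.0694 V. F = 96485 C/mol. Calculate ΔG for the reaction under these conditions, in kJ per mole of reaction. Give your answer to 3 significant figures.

E°cell = +0.539 − (−0.339) = +0.878 V; the balanced reaction transfers n = 2 electrons.
The reaction quotient is [I⁻(aq)]^2·[Tl⁺(aq)]^2 = 3.86×10^−12; by Nernst, E = +0.878 − (0.0694/2)(−11.413) = +1.2740 V.
ΔG = −nFE = −(2)(96485)(+1.2740) J/mol = −246 kJ/mol.

−246 kJ/mol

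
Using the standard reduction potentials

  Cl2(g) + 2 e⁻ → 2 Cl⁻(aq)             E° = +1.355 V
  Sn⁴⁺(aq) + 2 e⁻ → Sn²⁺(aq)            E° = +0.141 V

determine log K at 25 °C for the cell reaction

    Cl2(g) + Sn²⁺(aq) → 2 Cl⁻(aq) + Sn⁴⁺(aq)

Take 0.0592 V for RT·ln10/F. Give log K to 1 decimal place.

log K = 41.0

The Cl₂/Cl⁻ couple is reduced (cathode); E°cell = +1.355 − (+0.141) = +1.214 V with n = 2.
At equilibrium E = 0, so log K = nE°cell / 0.0592 = (2)(+1.214) / 0.0592 = 41.0.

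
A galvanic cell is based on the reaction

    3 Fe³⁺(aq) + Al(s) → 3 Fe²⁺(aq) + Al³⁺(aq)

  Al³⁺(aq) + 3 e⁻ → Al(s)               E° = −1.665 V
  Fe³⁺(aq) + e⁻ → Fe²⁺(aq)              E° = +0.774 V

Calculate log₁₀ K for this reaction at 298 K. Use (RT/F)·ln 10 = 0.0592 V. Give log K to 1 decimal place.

log K = 123.6

The Fe³⁺/Fe²⁺ couple is reduced (cathode); E°cell = +0.774 − (−1.665) = +2.439 V with n = 3.
At equilibrium E = 0, so log K = nE°cell / 0.0592 = (3)(+2.439) / 0.0592 = 123.6.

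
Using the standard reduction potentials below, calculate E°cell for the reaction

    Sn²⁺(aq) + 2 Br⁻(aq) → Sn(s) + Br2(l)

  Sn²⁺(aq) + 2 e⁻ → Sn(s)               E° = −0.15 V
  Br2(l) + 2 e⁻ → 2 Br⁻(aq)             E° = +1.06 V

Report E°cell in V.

−1.21 V

In the reaction as written, Sn²⁺(aq) is reduced (cathode) and Br2(l) is produced by oxidation at the anode.
E°cell = E°(cathode) − E°(anode) = −0.15 − (+1.06) = −1.21 V.
The negative E°cell means the reaction is non-spontaneous in the direction written.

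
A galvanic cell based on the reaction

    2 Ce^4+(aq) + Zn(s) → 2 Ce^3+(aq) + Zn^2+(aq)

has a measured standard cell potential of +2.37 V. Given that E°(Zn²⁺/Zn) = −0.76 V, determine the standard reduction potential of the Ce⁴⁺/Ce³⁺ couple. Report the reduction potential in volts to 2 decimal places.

+1.61 V

In the reaction as written the Ce⁴⁺/Ce³⁺ couple is reduced (cathode) and Zn²⁺/Zn is oxidized (anode), so E°cell = E°(Ce⁴⁺/Ce³⁺) − E°(Zn²⁺/Zn).
E°(Ce⁴⁺/Ce³⁺) = E°cell + E°(anode) = +2.37 + (−0.76) = +1.61 V.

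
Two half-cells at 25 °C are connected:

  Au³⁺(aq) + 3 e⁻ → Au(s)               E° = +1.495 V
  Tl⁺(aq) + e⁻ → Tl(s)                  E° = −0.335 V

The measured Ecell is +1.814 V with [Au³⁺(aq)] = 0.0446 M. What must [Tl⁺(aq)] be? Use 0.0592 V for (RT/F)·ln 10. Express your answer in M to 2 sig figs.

Au³⁺/Au is the cathode (higher E°); E°cell = +1.495 − (−0.335) = +1.830 V with n = 3.
Rearranging E = E° − (0.0592/n)·log Q gives log Q = 3(+1.830 − (+1.814))/0.0592 = 0.811.
For Au³⁺(aq) + 3 Tl(s) → Au(s) + 3 Tl⁺(aq), the reaction quotient is Q = [Tl⁺(aq)]^3 / [Au³⁺(aq)].
Isolating [Tl⁺(aq)] in Q = 10^{0.811} yields log [Tl⁺(aq)] = −0.180, i.e. 0.66 M.

0.66 M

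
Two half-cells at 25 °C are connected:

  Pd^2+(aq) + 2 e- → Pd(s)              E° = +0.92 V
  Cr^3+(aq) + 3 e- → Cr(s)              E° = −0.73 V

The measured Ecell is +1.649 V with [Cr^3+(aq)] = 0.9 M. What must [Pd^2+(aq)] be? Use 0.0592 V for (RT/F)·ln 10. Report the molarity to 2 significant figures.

The Pd²⁺/Pd couple has the larger reduction potential, so it is the cathode: E°cell = +0.92 − (−0.73) = +1.65 V and n = 6.
From the Nernst equation, log Q = n(E° − E)/0.0592 = 6·(+1.65 − (+1.649))/0.0592 = 0.101.
The balanced reaction is 3 Pd^2+(aq) + 2 Cr(s) → 3 Pd(s) + 2 Cr^3+(aq), so Q = [Cr^3+(aq)]^2 / [Pd^2+(aq)]^3.
Solving for the unknown gives log [Pd^2+(aq)] = −0.064, so [Pd^2+(aq)] ≈ 0.86 M.

0.86 M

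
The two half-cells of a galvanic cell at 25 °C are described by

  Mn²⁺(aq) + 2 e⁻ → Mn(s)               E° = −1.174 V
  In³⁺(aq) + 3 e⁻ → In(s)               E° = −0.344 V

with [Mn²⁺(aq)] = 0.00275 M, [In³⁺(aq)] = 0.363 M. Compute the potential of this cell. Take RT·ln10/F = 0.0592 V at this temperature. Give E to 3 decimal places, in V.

+0.897 V

Since E°(In³⁺/In) > E°(Mn²⁺/Mn), In³⁺/In serves as the cathode.
The standard potential is −0.344 − (−1.174) = +0.830 V and the balanced reaction transfers n = 6 electrons.
For the overall reaction 2 In³⁺(aq) + 3 Mn(s) → 2 In(s) + 3 Mn²⁺(aq), Q = [Mn²⁺(aq)]^3 / [In³⁺(aq)]^2 = 1.58×10^−7, giving log Q = −6.802.
By the Nernst equation, E = +0.830 − (0.0592/6)·(−6.802) = +0.897 V.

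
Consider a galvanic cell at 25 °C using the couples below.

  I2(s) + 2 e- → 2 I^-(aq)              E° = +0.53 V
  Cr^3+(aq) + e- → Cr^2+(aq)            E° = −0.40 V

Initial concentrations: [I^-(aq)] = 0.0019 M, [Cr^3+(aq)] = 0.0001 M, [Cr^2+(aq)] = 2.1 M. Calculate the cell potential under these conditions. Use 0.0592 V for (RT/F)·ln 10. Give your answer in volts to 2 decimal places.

The I₂/I⁻ couple has the more positive E°, so it is the cathode; Cr³⁺/Cr²⁺ is the anode.
E°cell = E°cat − E°an = +0.53 − (−0.40) = +0.93 V; n = 2.
The balanced reaction is I2(s) + 2 Cr^2+(aq) → 2 I^-(aq) + 2 Cr^3+(aq), so Q = ([I^-(aq)]^2·[Cr^3+(aq)]^2) / [Cr^2+(aq)]^2 = 8.19×10^−15 and log Q = −14.087.
By the Nernst equation, E = +0.93 − (0.0592/2)·(−14.087) = +1.35 V.

+1.35 V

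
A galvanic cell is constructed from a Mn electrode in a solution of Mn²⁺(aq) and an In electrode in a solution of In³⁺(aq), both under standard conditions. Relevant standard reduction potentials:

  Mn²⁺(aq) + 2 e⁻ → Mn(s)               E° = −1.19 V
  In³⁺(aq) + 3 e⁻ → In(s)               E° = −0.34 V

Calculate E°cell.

+0.85 V

The In³⁺/In couple has the higher E°, so In ion is reduced (cathode) and Mn is oxidized (anode).
E°cell = E°(cathode) − E°(anode) = −0.34 − (−1.19) = +0.85 V.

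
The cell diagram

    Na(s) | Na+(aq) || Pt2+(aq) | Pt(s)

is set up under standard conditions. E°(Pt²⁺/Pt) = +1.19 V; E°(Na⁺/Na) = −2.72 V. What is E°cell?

+3.91 V

By convention the left-hand electrode in cell notation is the anode (oxidation) and the right-hand electrode is the cathode (reduction).
E°cell = E°(right) − E°(left) = +1.19 − (−2.72) = +3.91 V.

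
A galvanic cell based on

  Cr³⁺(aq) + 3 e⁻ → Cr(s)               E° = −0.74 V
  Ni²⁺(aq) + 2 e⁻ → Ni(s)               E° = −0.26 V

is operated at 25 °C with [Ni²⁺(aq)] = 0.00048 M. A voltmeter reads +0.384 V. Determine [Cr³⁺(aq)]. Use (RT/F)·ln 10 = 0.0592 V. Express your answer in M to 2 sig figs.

With Ni²⁺/Ni at the cathode and Cr³⁺/Cr at the anode, E°cell = −0.26 − (−0.74) = +0.48 V (n = 6).
Rearranging E = E° − (0.0592/n)·log Q gives log Q = 6(+0.48 − (+0.384))/0.0592 = 9.730.
For 3 Ni²⁺(aq) + 2 Cr(s) → 3 Ni(s) + 2 Cr³⁺(aq), the reaction quotient is Q = [Cr³⁺(aq)]^2 / [Ni²⁺(aq)]^3.
Isolating [Cr³⁺(aq)] in Q = 10^{9.730} yields log [Cr³⁺(aq)] = −0.113, i.e. 0.77 M.

0.77 M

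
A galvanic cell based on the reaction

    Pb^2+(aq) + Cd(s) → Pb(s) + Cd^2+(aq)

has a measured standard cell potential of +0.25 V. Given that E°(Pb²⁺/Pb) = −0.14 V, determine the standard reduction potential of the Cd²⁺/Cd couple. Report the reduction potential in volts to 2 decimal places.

−0.39 V

In the reaction as written the Pb²⁺/Pb couple is reduced (cathode) and Cd²⁺/Cd is oxidized (anode), so E°cell = E°(Pb²⁺/Pb) − E°(Cd²⁺/Cd).
E°(Cd²⁺/Cd) = E°(cathode) − E°cell = −0.14 − (+0.25) = −0.39 V.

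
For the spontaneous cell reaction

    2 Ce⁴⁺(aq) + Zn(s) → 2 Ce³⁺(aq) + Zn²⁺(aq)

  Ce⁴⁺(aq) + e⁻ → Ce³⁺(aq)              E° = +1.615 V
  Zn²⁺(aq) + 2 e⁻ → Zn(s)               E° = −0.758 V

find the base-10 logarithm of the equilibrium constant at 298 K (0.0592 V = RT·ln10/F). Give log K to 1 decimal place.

The Ce⁴⁺/Ce³⁺ couple is reduced (cathode); E°cell = +1.615 − (−0.758) = +2.373 V with n = 2.
At equilibrium E = 0, so log K = nE°cell / 0.0592 = (2)(+2.373) / 0.0592 = 80.2.

log K = 80.2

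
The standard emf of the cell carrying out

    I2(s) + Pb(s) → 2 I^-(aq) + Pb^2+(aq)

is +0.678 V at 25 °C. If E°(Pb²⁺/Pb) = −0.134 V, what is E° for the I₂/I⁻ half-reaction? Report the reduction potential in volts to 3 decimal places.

In the reaction as written the I₂/I⁻ couple is reduced (cathode) and Pb²⁺/Pb is oxidized (anode), so E°cell = E°(I₂/I⁻) − E°(Pb²⁺/Pb).
E°(I₂/I⁻) = E°cell + E°(anode) = +0.678 + (−0.134) = +0.544 V.

+0.544 V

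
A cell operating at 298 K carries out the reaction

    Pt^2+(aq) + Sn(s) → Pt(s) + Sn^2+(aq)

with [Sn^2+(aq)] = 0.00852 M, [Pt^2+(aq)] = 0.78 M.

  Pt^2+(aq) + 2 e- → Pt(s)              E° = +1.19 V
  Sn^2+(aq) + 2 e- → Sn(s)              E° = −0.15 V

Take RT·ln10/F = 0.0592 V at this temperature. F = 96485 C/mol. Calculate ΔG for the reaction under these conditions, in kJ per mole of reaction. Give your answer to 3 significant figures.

−270 kJ/mol

The standard cell potential is +1.19 − (−0.15) = +1.34 V, with n = 2 electrons in the balanced equation.
Here Q = [Sn^2+(aq)] / [Pt^2+(aq)] = 0.0109 (log Q = −1.962), giving E = +1.34 − (0.0592/2)·(−1.962) = +1.3981 V.
Finally ΔG = −nFE = −(2)(96485 C/mol)(+1.3981 V) = −270 kJ/mol.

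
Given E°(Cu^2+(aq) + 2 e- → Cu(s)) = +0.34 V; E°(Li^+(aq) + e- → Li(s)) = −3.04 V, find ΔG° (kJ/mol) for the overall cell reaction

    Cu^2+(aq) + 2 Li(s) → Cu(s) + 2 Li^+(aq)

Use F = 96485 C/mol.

In the reaction as written Cu^2+(aq) is reduced, so the Cu²⁺/Cu couple is the cathode and Li⁺/Li is the anode.
E°cell = +0.34 − (−3.04) = +3.38 V; balancing electrons gives n = 2.
ΔG° = −nFE°cell = −(2)(96485)(+3.38) J/mol = −652 kJ/mol.

−652 kJ/mol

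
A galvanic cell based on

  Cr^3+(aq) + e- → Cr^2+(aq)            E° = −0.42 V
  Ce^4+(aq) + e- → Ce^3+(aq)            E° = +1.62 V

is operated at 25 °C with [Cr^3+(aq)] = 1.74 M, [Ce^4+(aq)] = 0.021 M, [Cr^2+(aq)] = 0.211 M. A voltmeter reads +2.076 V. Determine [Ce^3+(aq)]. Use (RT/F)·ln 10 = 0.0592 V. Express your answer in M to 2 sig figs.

With Ce⁴⁺/Ce³⁺ at the cathode and Cr³⁺/Cr²⁺ at the anode, E°cell = +1.62 − (−0.42) = +2.04 V (n = 1).
Rearranging E = E° − (0.0592/n)·log Q gives log Q = 1(+2.04 − (+2.076))/0.0592 = −0.608.
Balancing electrons gives Ce^4+(aq) + Cr^2+(aq) → Ce^3+(aq) + Cr^3+(aq); thus Q = ([Ce^3+(aq)]·[Cr^3+(aq)]) / ([Ce^4+(aq)]·[Cr^2+(aq)]).
Substituting the known concentrations and solving, log [Ce^3+(aq)] = −3.202 and [Ce^3+(aq)] = 0.00063 M.

0.00063 M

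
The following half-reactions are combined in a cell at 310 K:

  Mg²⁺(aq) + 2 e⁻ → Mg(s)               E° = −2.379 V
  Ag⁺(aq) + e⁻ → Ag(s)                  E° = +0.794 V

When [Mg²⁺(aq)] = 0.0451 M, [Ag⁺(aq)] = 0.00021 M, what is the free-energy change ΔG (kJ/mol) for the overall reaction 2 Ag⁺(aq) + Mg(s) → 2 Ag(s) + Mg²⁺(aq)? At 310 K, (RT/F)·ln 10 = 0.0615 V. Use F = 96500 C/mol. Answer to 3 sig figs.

−577 kJ/mol

With Ag⁺/Ag reduced at the cathode, E°cell = +0.794 − (−2.379) = +3.173 V and n = 2.
Q = [Mg²⁺(aq)] / [Ag⁺(aq)]^2 = 1.02×10^6, so log Q = 6.010 and E = +3.173 − (0.0615/2)(6.010) = +2.9882 V.
ΔG = −nFE = −(2)(96500)(+2.9882) J/mol = −577 kJ/mol.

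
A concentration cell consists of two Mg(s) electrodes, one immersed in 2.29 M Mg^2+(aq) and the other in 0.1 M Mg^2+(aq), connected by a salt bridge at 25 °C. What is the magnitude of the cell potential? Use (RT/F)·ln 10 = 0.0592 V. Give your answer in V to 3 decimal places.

For a concentration cell E°cell = 0, since both electrodes use the same couple.
The compartment with the higher Mg^2+(aq) concentration (2.29 M) acts as the cathode; ions are reduced there and produced at the dilute (0.1 M) anode.
With n = 2, Ecell = −(0.0592/2)·log([dilute]/[conc]) = −(0.0592/2)·log(0.1/2.29) = +0.040 V.

0.040 V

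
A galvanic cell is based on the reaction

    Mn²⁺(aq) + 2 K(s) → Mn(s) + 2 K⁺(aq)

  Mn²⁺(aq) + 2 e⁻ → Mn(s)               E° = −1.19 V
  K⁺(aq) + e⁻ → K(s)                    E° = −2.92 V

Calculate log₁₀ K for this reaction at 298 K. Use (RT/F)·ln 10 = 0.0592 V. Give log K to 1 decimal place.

log K = 58.4

The Mn²⁺/Mn couple is reduced (cathode); E°cell = −1.19 − (−2.92) = +1.73 V with n = 2.
At equilibrium E = 0, so log K = nE°cell / 0.0592 = (2)(+1.73) / 0.0592 = 58.4.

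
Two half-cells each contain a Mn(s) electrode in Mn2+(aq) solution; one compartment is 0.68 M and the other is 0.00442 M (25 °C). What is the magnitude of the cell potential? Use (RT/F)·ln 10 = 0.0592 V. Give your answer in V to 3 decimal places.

0.065 V

For a concentration cell E°cell = 0, since both electrodes use the same couple.
The compartment with the higher Mn2+(aq) concentration (0.68 M) acts as the cathode; ions are reduced there and produced at the dilute (0.00442 M) anode.
With n = 2, Ecell = −(0.0592/2)·log([dilute]/[conc]) = −(0.0592/2)·log(0.00442/0.68) = +0.065 V.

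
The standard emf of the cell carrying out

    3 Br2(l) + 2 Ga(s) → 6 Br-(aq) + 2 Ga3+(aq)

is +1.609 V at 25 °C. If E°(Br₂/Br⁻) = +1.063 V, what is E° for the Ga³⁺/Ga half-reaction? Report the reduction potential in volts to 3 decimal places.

In the reaction as written the Br₂/Br⁻ couple is reduced (cathode) and Ga³⁺/Ga is oxidized (anode), so E°cell = E°(Br₂/Br⁻) − E°(Ga³⁺/Ga).
E°(Ga³⁺/Ga) = E°(cathode) − E°cell = +1.063 − (+1.609) = −0.546 V.

−0.546 V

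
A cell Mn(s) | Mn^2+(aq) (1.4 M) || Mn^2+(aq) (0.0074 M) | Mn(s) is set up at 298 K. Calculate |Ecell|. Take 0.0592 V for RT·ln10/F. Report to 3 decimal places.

For a concentration cell E°cell = 0, since both electrodes use the same couple.
The compartment with the higher Mn^2+(aq) concentration (1.4 M) acts as the cathode; ions are reduced there and produced at the dilute (0.0074 M) anode.
With n = 2, Ecell = −(0.0592/2)·log([dilute]/[conc]) = −(0.0592/2)·log(0.0074/1.4) = +0.067 V.

0.067 V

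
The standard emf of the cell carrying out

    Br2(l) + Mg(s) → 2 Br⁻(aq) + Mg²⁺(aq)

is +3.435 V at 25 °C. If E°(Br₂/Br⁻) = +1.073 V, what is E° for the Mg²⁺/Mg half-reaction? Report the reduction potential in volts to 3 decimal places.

In the reaction as written the Br₂/Br⁻ couple is reduced (cathode) and Mg²⁺/Mg is oxidized (anode), so E°cell = E°(Br₂/Br⁻) − E°(Mg²⁺/Mg).
E°(Mg²⁺/Mg) = E°(cathode) − E°cell = +1.073 − (+3.435) = −2.362 V.

−2.362 V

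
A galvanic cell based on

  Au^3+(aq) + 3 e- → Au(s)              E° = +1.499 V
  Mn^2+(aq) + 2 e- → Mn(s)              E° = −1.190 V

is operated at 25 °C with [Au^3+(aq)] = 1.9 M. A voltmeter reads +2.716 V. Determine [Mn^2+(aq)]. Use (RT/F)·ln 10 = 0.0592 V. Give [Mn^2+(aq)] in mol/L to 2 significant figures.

The Au³⁺/Au couple has the larger reduction potential, so it is the cathode: E°cell = +1.499 − (−1.190) = +2.689 V and n = 6.
From the Nernst equation, log Q = n(E° − E)/0.0592 = 6·(+2.689 − (+2.716))/0.0592 = −2.736.
The balanced reaction is 2 Au^3+(aq) + 3 Mn(s) → 2 Au(s) + 3 Mn^2+(aq), so Q = [Mn^2+(aq)]^3 / [Au^3+(aq)]^2.
Solving for the unknown gives log [Mn^2+(aq)] = −0.726, so [Mn^2+(aq)] ≈ 0.19 M.

0.19 M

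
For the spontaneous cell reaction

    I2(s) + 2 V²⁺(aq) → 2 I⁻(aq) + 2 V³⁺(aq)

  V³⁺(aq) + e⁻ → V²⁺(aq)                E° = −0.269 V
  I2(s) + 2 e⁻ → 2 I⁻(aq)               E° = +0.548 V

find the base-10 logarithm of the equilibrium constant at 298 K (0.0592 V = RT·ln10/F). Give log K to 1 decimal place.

log K = 27.6

The I₂/I⁻ couple is reduced (cathode); E°cell = +0.548 − (−0.269) = +0.817 V with n = 2.
At equilibrium E = 0, so log K = nE°cell / 0.0592 = (2)(+0.817) / 0.0592 = 27.6.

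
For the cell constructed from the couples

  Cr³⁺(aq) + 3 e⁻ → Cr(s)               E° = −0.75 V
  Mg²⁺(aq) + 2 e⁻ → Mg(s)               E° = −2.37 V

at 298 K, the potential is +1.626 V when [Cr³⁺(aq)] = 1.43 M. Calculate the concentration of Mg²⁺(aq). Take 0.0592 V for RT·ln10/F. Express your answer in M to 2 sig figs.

0.80 M

With Cr³⁺/Cr at the cathode and Mg²⁺/Mg at the anode, E°cell = −0.75 − (−2.37) = +1.62 V (n = 6).
Since E = E° − (0.0592/n)·log Q, log Q = n(E° − E)/0.0592 = −0.608.
For 2 Cr³⁺(aq) + 3 Mg(s) → 2 Cr(s) + 3 Mg²⁺(aq), the reaction quotient is Q = [Mg²⁺(aq)]^3 / [Cr³⁺(aq)]^2.
Isolating [Mg²⁺(aq)] in Q = 10^{−0.608} yields log [Mg²⁺(aq)] = −0.099, i.e. 0.80 M.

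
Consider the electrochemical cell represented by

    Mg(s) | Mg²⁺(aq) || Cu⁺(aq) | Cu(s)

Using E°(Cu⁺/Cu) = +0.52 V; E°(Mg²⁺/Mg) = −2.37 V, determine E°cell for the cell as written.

By convention the left-hand electrode in cell notation is the anode (oxidation) and the right-hand electrode is the cathode (reduction).
E°cell = E°(right) − E°(left) = +0.52 − (−2.37) = +2.89 V.

+2.89 V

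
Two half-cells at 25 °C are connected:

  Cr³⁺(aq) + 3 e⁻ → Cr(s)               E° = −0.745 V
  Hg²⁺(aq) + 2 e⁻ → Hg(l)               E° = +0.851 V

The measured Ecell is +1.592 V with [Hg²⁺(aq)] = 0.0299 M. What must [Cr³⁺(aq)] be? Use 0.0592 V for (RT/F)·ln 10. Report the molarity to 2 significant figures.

0.0082 M

With Hg²⁺/Hg at the cathode and Cr³⁺/Cr at the anode, E°cell = +0.851 − (−0.745) = +1.596 V (n = 6).
Since E = E° − (0.0592/n)·log Q, log Q = n(E° − E)/0.0592 = 0.405.
For 3 Hg²⁺(aq) + 2 Cr(s) → 3 Hg(l) + 2 Cr³⁺(aq), the reaction quotient is Q = [Cr³⁺(aq)]^2 / [Hg²⁺(aq)]^3.
Solving for the unknown gives log [Cr³⁺(aq)] = −2.084, so [Cr³⁺(aq)] ≈ 0.0082 M.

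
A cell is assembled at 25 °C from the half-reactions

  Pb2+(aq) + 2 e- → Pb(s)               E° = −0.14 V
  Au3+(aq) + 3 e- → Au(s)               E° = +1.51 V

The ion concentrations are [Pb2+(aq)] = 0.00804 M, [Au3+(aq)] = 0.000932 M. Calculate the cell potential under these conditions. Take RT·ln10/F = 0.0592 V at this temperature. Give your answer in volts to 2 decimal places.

The Au³⁺/Au couple has the more positive E°, so it is the cathode; Pb²⁺/Pb is the anode.
E°cell = E°cat − E°an = +1.51 − (−0.14) = +1.65 V; n = 6.
The balanced reaction is 2 Au3+(aq) + 3 Pb(s) → 2 Au(s) + 3 Pb2+(aq), so Q = [Pb2+(aq)]^3 / [Au3+(aq)]^2 = 0.598 and log Q = −0.223.
E = E° − (0.0592/n)·log Q = +1.65 − (0.0592/6)(−0.223) = +1.65 V.

+1.65 V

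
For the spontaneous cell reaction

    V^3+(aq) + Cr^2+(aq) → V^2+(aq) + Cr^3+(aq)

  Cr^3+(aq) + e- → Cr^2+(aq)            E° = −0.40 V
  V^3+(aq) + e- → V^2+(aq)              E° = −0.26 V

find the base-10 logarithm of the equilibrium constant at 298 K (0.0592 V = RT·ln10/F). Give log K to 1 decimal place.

The V³⁺/V²⁺ couple is reduced (cathode); E°cell = −0.26 − (−0.40) = +0.14 V with n = 1.
At equilibrium E = 0, so log K = nE°cell / 0.0592 = (1)(+0.14) / 0.0592 = 2.4.

log K = 2.4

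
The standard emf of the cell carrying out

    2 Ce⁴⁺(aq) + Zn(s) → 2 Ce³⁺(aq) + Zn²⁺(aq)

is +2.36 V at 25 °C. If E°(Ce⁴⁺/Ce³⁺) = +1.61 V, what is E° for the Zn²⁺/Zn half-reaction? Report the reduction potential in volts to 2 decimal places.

−0.75 V

In the reaction as written the Ce⁴⁺/Ce³⁺ couple is reduced (cathode) and Zn²⁺/Zn is oxidized (anode), so E°cell = E°(Ce⁴⁺/Ce³⁺) − E°(Zn²⁺/Zn).
E°(Zn²⁺/Zn) = E°(cathode) − E°cell = +1.61 − (+2.36) = −0.75 V.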